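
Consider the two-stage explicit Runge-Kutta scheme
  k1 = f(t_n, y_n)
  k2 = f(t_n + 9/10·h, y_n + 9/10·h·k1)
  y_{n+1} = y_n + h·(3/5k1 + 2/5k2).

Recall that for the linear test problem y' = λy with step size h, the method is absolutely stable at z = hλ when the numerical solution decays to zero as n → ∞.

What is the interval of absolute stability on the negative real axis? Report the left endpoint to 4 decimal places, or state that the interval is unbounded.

With y'=λy (z=hλ):
  k1=λy_n ⇒ h·k1=z·y_n;  k2=λ(1+9/10z)y_n ⇒ h·k2=z(1+9/10z)y_n
  y_{n+1}/y_n = 1 + 3/5z + 2/5z(1+9/10z) = 1 + z + 9/25z²
  Hence R(z) = 1 + z + 9/25z².

Find x<0 with |R(x)|<1.
x=-1.78: |R|=0.3606
R=1: x+9/25x²=0 ⇒ x=−25/9=-2.7778; min R=1−1/(4·9/25)=0.3056>−1
Confirm numerically:
  x=-2.309: |R|=0.61033 <1
  x=-2.006: |R|=0.44265 <1
  x=-1.288: |R|=0.30922 <1
  x=-1.175: |R|=0.32203 <1
  x=-3.354: |R|=1.69575 >1
  x=-3.044: |R|=1.29174 >1
  x=-2.872: |R|=1.09742 >1
So |R|<1 on (-2.7778, 0).

z∈(-2.7778,0).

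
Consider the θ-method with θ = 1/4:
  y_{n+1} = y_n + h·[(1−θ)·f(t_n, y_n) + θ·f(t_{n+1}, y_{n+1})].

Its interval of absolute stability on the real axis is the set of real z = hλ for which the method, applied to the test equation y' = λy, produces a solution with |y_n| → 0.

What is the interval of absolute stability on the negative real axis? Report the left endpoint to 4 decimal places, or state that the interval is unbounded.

With y'=λy (z=hλ):
  y_{n+1} = y_n + z·[3/4·y_n + 1/4·y_{n+1}] ⇒ (1 − 1/4z)y_{n+1} = (1 + 3/4z)y_n
  R(z) = (1 + 3/4z)/(1 − 1/4z).

Need |R(x)|<1, x<0.
x=-1.34: |R|=0.0037
R=−1: 1+3/4x = −1+1/4x ⇒ -1/2x=2 ⇒ x=2/(-1/2)=-4.0000
Confirm numerically:
  x=-3.452: |R|=0.85293 <1
  x=-2.730: |R|=0.62259 <1
  x=-2.385: |R|=0.49413 <1
  x=-4.543: |R|=1.12712 >1
  x=-4.309: |R|=1.07438 >1
  x=-4.243: |R|=1.05896 >1
So |R|<1 on (-4.0000, 0).

z∈(-4.0000,0).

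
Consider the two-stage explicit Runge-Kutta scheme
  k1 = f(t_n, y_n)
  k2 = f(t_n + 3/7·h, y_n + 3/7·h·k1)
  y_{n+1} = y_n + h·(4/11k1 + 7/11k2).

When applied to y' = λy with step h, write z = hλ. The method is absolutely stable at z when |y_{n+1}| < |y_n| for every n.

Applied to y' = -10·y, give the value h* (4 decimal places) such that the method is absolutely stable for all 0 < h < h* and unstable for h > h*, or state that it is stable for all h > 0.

On y'=λy, z=hλ:
  k1=λy_n ⇒ h·k1=z·y_n;  k2=λ(1+3/7z)y_n ⇒ h·k2=z(1+3/7z)y_n
  y_{n+1}/y_n = 1 + 4/11z + 7/11z(1+3/7z) = 1 + z + 3/11z²
  ⇒ R(z) = 1 + z + 3/11z².

Solve |R(x)|<1 on ℝ⁻.
x=-1.14: |R|=0.2144
R=1: x+3/11x²=0 ⇒ x=−11/3=-3.6667; min R=1−1/(4·3/11)=0.0833>−1
Confirm numerically:
  x=-2.252: |R|=0.13114 <1
  x=-1.954: |R|=0.08730 <1
  x=-1.810: |R|=0.08348 <1
  x=-1.573: |R|=0.10182 <1
  x=-3.887: |R|=1.23357 >1
  x=-3.767: |R|=1.10308 >1
So |R|<1 on (-3.6667, 0).

(-3.6667,0); λ=-10 ⇒ h* = (11/3)/10 = 0.3667.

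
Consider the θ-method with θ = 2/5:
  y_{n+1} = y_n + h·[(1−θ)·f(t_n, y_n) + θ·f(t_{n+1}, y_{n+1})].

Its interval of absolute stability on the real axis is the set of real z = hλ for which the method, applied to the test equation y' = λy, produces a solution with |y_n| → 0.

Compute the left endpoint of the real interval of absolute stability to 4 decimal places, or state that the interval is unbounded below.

With y'=λy (z=hλ):
  y_{n+1} = y_n + z·[3/5·y_n + 2/5·y_{n+1}] ⇒ (1 − 2/5z)y_{n+1} = (1 + 3/5z)y_n
  Hence R(z) = (1 + 3/5z)/(1 − 2/5z).

Boundary: |R(x)|=1, x<0.
x=-1.29: |R|=0.1491
R=−1: 1+3/5x = −1+2/5x ⇒ -1/5x=2 ⇒ x=2/(-1/5)=-10.0000
Confirm numerically:
  x=-9.876: |R|=0.99499 <1
  x=-8.995: |R|=0.95629 <1
  x=-8.683: |R|=0.94112 <1
  x=-8.127: |R|=0.91188 <1
  x=-10.343: |R|=1.01335 >1
  x=-10.277: |R|=1.01084 >1
Interval (-10.0000, 0).

left endpoint -10.0000.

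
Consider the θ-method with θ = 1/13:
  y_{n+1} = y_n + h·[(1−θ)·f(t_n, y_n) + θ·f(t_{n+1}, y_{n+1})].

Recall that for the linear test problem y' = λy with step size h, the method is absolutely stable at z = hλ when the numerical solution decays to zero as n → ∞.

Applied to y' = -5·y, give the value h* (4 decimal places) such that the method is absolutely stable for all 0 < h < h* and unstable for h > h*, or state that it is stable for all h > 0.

Set f=λy, z=hλ:
  y_{n+1} = y_n + z·[12/13·y_n + 1/13·y_{n+1}] ⇒ (1 − 1/13z)y_{n+1} = (1 + 12/13z)y_n
  ⇒ R(z) = (1 + 12/13z)/(1 − 1/13z).

Boundary: |R(x)|=1, x<0.
x=-1.13: |R|=0.0396
R=−1: 1+12/13x = −1+1/13x ⇒ -11/13x=2 ⇒ x=2/(-11/13)=-2.3636
Confirm numerically:
  x=-2.167: |R|=0.85739 <1
  x=-1.942: |R|=0.68960 <1
  x=-1.050: |R|=0.02847 <1
  x=-2.919: |R|=1.38376 >1
  x=-2.729: |R|=1.25552 >1
  x=-2.534: |R|=1.12064 >1
So |R|<1 on (-2.3636, 0).

(-2.3636,0); λ=-5 ⇒ h* = (26/11)/5 = 0.4727.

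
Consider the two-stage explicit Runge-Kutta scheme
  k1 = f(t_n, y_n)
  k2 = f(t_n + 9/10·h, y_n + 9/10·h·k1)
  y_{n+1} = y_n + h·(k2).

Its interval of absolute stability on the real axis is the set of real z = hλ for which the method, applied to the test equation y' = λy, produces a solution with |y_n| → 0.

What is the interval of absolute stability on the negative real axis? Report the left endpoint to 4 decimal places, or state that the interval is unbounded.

z∈(-1.1111,0).

On y'=λy, z=hλ:
  k1=λy_n ⇒ h·k1=z·y_n;  k2=λ(1+9/10z)y_n ⇒ h·k2=z(1+9/10z)y_n
  y_{n+1}/y_n = 1 + z(1+9/10z) = 1 + z + 9/10z²
  R(z) = 1 + z + 9/10z².

Find x<0 with |R(x)|<1.
x=-0.6: |R|=0.7240
R=1: x+9/10x²=0 ⇒ x=−10/9=-1.1111; min R=1−1/(4·9/10)=0.7222>−1
Confirm numerically:
  x=-1.009: |R|=0.90727 <1
  x=-1.008: |R|=0.90646 <1
  x=-0.854: |R|=0.80238 <1
  x=-0.717: |R|=0.74568 <1
  x=-1.613: |R|=1.72859 >1
  x=-1.167: |R|=1.05870 >1
So |R|<1 on (-1.1111, 0).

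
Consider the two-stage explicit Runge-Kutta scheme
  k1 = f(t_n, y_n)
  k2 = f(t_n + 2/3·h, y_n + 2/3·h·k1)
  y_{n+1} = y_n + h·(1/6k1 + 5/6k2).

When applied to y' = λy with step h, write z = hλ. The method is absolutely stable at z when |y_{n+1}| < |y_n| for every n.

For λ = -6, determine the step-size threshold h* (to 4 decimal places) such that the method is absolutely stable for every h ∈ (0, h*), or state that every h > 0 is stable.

On y'=λy, z=hλ:
  k1=λy_n ⇒ h·k1=z·y_n;  k2=λ(1+2/3z)y_n ⇒ h·k2=z(1+2/3z)y_n
  y_{n+1}/y_n = 1 + 1/6z + 5/6z(1+2/3z) = 1 + z + 5/9z²
  R(z) = 1 + z + 5/9z².

Solve |R(x)|<1 on ℝ⁻.
x=-1.18: |R|=0.5936
R=1: x+5/9x²=0 ⇒ x=−9/5=-1.8000; min R=1−1/(4·5/9)=0.5500>−1
Confirm numerically:
  x=-1.529: |R|=0.76980 <1
  x=-1.491: |R|=0.74405 <1
  x=-1.452: |R|=0.71928 <1
  x=-1.335: |R|=0.65513 <1
  x=-2.331: |R|=1.68764 >1
  x=-1.931: |R|=1.14053 >1
So |R|<1 on (-1.8000, 0).

(-1.8000,0); λ=-6 ⇒ h* = (9/5)/6 = 0.3000.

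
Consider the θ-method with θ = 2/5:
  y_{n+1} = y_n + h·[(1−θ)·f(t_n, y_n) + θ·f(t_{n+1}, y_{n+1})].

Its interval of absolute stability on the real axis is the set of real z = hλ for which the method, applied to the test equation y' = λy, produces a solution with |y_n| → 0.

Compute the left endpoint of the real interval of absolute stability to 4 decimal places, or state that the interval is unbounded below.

left endpoint -10.0000.

With y'=λy (z=hλ):
  y_{n+1} = y_n + z·[3/5·y_n + 2/5·y_{n+1}] ⇒ (1 − 2/5z)y_{n+1} = (1 + 3/5z)y_n
  Hence R(z) = (1 + 3/5z)/(1 − 2/5z).

Find x<0 with |R(x)|<1.
x=-1.09: |R|=0.2409
R=−1: 1+3/5x = −1+2/5x ⇒ -1/5x=2 ⇒ x=2/(-1/5)=-10.0000
Confirm numerically:
  x=-9.421: |R|=0.97572 <1
  x=-7.947: |R|=0.90174 <1
  x=-5.119: |R|=0.67968 <1
  x=-10.312: |R|=1.01218 >1
  x=-10.225: |R|=1.00884 >1
  x=-10.218: |R|=1.00857 >1
So |R|<1 on (-10.0000, 0).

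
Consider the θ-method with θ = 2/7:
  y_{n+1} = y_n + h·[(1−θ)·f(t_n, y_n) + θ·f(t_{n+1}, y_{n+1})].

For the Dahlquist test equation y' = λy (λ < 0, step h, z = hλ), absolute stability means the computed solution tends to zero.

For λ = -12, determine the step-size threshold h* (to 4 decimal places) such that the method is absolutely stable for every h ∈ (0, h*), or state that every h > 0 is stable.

With y'=λy (z=hλ):
  y_{n+1} = y_n + z·[5/7·y_n + 2/7·y_{n+1}] ⇒ (1 − 2/7z)y_{n+1} = (1 + 5/7z)y_n
  so R(z) = (1 + 5/7z)/(1 − 2/7z).

Boundary: |R(x)|=1, x<0.
x=-0.65: |R|=0.4518
R=−1: 1+5/7x = −1+2/7x ⇒ -3/7x=2 ⇒ x=2/(-3/7)=-4.6667
Confirm numerically:
  x=-3.836: |R|=0.83015 <1
  x=-3.535: |R|=0.75871 <1
  x=-2.107: |R|=0.31523 <1
  x=-5.151: |R|=1.08398 >1
  x=-5.101: |R|=1.07575 >1
  x=-4.878: |R|=1.03784 >1
So |R|<1 on (-4.6667, 0).

(-4.6667,0); λ=-12 ⇒ h* = (14/3)/12 = 0.3889.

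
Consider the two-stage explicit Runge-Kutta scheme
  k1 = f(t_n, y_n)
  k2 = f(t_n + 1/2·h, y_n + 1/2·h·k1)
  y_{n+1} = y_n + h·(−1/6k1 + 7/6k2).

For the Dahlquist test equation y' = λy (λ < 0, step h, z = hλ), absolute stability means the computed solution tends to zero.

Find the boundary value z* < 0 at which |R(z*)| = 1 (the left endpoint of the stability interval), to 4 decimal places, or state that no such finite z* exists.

z* = -1.7143.

With y'=λy (z=hλ):
  k1=λy_n ⇒ h·k1=z·y_n;  k2=λ(1+1/2z)y_n ⇒ h·k2=z(1+1/2z)y_n
  y_{n+1}/y_n = 1 − 1/6z + 7/6z(1+1/2z) = 1 + z + 7/12z²
  ⇒ R(z) = 1 + z + 7/12z².

Find x<0 with |R(x)|<1.
x=-1.46: |R|=0.7834
R=1: x+7/12x²=0 ⇒ x=−12/7=-1.7143; min R=1−1/(4·7/12)=0.5714>−1
Confirm numerically:
  x=-1.600: |R|=0.89333 <1
  x=-1.479: |R|=0.79701 <1
  x=-1.132: |R|=0.61550 <1
  x=-0.990: |R|=0.58173 <1
  x=-2.016: |R|=1.35482 >1
  x=-1.830: |R|=1.12353 >1
  x=-1.743: |R|=1.02920 >1
So |R|<1 on (-1.7143, 0).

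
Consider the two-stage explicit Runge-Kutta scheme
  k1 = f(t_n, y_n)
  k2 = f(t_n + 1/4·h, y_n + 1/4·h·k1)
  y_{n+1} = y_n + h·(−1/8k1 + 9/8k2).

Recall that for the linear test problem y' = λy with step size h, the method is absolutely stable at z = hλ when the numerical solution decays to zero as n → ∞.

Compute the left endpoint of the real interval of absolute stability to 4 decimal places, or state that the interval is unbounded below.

Set f=λy, z=hλ:
  k1=λy_n ⇒ h·k1=z·y_n;  k2=λ(1+1/4z)y_n ⇒ h·k2=z(1+1/4z)y_n
  y_{n+1}/y_n = 1 − 1/8z + 9/8z(1+1/4z) = 1 + z + 9/32z²
  so R(z) = 1 + z + 9/32z².

Need |R(x)|<1, x<0.
x=-0.55: |R|=0.5351
R=1: x+9/32x²=0 ⇒ x=−32/9=-3.5556; min R=1−1/(4·9/32)=0.1111>−1
Confirm numerically:
  x=-3.423: |R|=0.87239 <1
  x=-3.114: |R|=0.61328 <1
  x=-2.784: |R|=0.39587 <1
  x=-3.878: |R|=1.35169 >1
  x=-3.820: |R|=1.28411 >1
  x=-3.695: |R|=1.14491 >1
Interval (-3.5556, 0).

z* = -3.5556.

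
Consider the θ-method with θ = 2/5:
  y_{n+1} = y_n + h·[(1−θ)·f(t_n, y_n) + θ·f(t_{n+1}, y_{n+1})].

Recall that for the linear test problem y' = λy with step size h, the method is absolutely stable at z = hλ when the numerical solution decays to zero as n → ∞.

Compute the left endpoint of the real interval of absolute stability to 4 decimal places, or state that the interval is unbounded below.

left endpoint -10.0000.

Set f=λy, z=hλ:
  y_{n+1} = y_n + z·[3/5·y_n + 2/5·y_{n+1}] ⇒ (1 − 2/5z)y_{n+1} = (1 + 3/5z)y_n
  ⇒ R(z) = (1 + 3/5z)/(1 − 2/5z).

Need |R(x)|<1, x<0.
x=-1.31: |R|=0.1404
R=−1: 1+3/5x = −1+2/5x ⇒ -1/5x=2 ⇒ x=2/(-1/5)=-10.0000
Confirm numerically:
  x=-9.893: |R|=0.99568 <1
  x=-5.418: |R|=0.71066 <1
  x=-4.591: |R|=0.61860 <1
  x=-4.524: |R|=0.61019 <1
  x=-10.387: |R|=1.01502 >1
  x=-10.362: |R|=1.01407 >1
  x=-10.334: |R|=1.01301 >1
Stable set (-10.0000, 0).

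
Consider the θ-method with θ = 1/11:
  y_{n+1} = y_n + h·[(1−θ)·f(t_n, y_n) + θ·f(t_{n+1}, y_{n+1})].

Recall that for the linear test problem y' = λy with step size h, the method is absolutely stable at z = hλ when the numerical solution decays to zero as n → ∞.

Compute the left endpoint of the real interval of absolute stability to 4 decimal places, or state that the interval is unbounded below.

Test eqn y'=λy, z=hλ:
  y_{n+1} = y_n + z·[10/11·y_n + 1/11·y_{n+1}] ⇒ (1 − 1/11z)y_{n+1} = (1 + 10/11z)y_n
  ⇒ R(z) = (1 + 10/11z)/(1 − 1/11z).

Need |R(x)|<1, x<0.
x=-1.7: |R|=0.4724
R=−1: 1+10/11x = −1+1/11x ⇒ -9/11x=2 ⇒ x=2/(-9/11)=-2.4444
Confirm numerically:
  x=-2.223: |R|=0.84928 <1
  x=-2.162: |R|=0.80687 <1
  x=-2.054: |R|=0.73081 <1
  x=-3.000: |R|=1.35714 >1
  x=-2.861: |R|=1.27047 >1
  x=-2.509: |R|=1.04301 >1
Interval (-2.4444, 0).

left endpoint -2.4444.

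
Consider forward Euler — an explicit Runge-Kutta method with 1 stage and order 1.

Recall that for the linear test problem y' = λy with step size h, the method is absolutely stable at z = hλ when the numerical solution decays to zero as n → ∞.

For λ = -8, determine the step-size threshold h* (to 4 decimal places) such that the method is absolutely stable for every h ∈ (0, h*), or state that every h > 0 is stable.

Test eqn y'=λy, z=hλ:
  order 1, 1-stage ⇒ R(z)=1+z
  (e.g. R(-1.5)=-0.50000, |R|=0.50000)

Solve |R(x)|<1 on ℝ⁻.
x=-1.5: |R|=0.5000
|R(-1.93)|=0.9300 |R(-0.59)|=0.4100 |R(-0.52)|=0.4800
Bisect:
  x_lo=-2.7219 |R|=1.7219  x_hi=-0.2052 |R|=0.7948
  mid=-1.46351 |R|=0.46351 →hi
  mid=-2.09269 |R|=1.09269 →lo
  mid=-1.77810 |R|=0.77810 →hi
  mid=-1.93539 |R|=0.93539 →hi
  mid=-2.01404 |R|=1.01404 →lo
  mid=-1.97472 |R|=0.97472 →hi
  mid=-1.99438 |R|=0.99438 →hi
  mid=-2.00421 |R|=1.00421 →lo
  mid=-1.99930 |R|=0.99930 →hi
  ...
  [-2.00006,-1.99991] ⇒ x*=-2.0000
Stable set (-2.0000, 0).

(-2.0000,0); λ=-8 ⇒ h* = 0.2500.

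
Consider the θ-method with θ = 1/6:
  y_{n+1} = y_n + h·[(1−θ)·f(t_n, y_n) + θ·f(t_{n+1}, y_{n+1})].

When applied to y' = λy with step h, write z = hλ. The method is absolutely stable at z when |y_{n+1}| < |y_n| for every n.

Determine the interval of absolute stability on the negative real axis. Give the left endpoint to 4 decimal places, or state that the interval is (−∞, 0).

Test eqn y'=λy, z=hλ:
  y_{n+1} = y_n + z·[5/6·y_n + 1/6·y_{n+1}] ⇒ (1 − 1/6z)y_{n+1} = (1 + 5/6z)y_n
  so R(z) = (1 + 5/6z)/(1 − 1/6z).

Boundary: |R(x)|=1, x<0.
x=-0.97: |R|=0.1650
R=−1: 1+5/6x = −1+1/6x ⇒ -2/3x=2 ⇒ x=2/(-2/3)=-3.0000
Confirm numerically:
  x=-2.738: |R|=0.88006 <1
  x=-2.077: |R|=0.54290 <1
  x=-1.754: |R|=0.35723 <1
  x=-3.406: |R|=1.17266 >1
  x=-3.346: |R|=1.14808 >1
  x=-3.121: |R|=1.05306 >1
So |R|<1 on (-3.0000, 0).

(-3.0000, 0).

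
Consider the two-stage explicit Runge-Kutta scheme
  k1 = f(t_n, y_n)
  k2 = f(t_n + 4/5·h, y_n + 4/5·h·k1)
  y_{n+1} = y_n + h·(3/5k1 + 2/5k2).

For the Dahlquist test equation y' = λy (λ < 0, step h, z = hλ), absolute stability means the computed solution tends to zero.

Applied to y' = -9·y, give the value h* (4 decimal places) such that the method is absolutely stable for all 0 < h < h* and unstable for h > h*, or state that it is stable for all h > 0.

(-3.1250,0); λ=-9 ⇒ h* = (25/8)/9 = 0.3472.

Test eqn y'=λy, z=hλ:
  k1=λy_n ⇒ h·k1=z·y_n;  k2=λ(1+4/5z)y_n ⇒ h·k2=z(1+4/5z)y_n
  y_{n+1}/y_n = 1 + 3/5z + 2/5z(1+4/5z) = 1 + z + 8/25z²
  so R(z) = 1 + z + 8/25z².

Find x<0 with |R(x)|<1.
x=-1.41: |R|=0.2262
R=1: x+8/25x²=0 ⇒ x=−25/8=-3.1250; min R=1−1/(4·8/25)=0.2188>−1
Confirm numerically:
  x=-2.894: |R|=0.78608 <1
  x=-1.850: |R|=0.24520 <1
  x=-1.741: |R|=0.22895 <1
  x=-3.681: |R|=1.65492 >1
  x=-3.635: |R|=1.59323 >1
  x=-3.292: |R|=1.17592 >1
So |R|<1 on (-3.1250, 0).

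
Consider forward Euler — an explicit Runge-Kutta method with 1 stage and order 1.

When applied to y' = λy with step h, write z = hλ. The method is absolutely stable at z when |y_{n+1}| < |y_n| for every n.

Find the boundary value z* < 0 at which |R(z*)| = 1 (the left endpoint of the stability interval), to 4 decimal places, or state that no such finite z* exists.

Set f=λy, z=hλ:
  order 1, 1-stage ⇒ R(z)=1+z
  (e.g. R(-1.45)=-0.45000, |R|=0.45000)

Solve |R(x)|<1 on ℝ⁻.
x=-1.45: |R|=0.4500
|R(-1.06)|=0.0600 |R(-0.72)|=0.2800 |R(-0.71)|=0.2900
Bisect:
  x_lo=-2.6867 |R|=1.6867  x_hi=-0.0840 |R|=0.9160
  mid=-1.38534 |R|=0.38534 →hi
  mid=-2.03601 |R|=1.03601 →lo
  mid=-1.71067 |R|=0.71067 →hi
  mid=-1.87334 |R|=0.87334 →hi
  mid=-1.95467 |R|=0.95467 →hi
  mid=-1.99534 |R|=0.99534 →hi
  mid=-2.01567 |R|=1.01567 →lo
  mid=-2.00551 |R|=1.00551 →lo
  mid=-2.00042 |R|=1.00042 →lo
  mid=-1.99788 |R|=0.99788 →hi
  ...
  [-2.00011,-1.99995] ⇒ x*=-2.0000
So |R|<1 on (-2.0000, 0).

left endpoint -2.0000.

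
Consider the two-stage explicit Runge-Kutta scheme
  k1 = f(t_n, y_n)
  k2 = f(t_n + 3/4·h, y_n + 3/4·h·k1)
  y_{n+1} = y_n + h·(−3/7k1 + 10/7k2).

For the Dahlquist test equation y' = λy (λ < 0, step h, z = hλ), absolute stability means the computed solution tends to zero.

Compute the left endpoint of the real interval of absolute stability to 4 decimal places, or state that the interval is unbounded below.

z* = -0.9333.

On y'=λy, z=hλ:
  k1=λy_n ⇒ h·k1=z·y_n;  k2=λ(1+3/4z)y_n ⇒ h·k2=z(1+3/4z)y_n
  y_{n+1}/y_n = 1 − 3/7z + 10/7z(1+3/4z) = 1 + z + 15/14z²
  ⇒ R(z) = 1 + z + 15/14z².

Solve |R(x)|<1 on ℝ⁻.
x=-1.77: |R|=2.5867
R=1: x+15/14x²=0 ⇒ x=−14/15=-0.9333; min R=1−1/(4·15/14)=0.7667>−1
Confirm numerically:
  x=-0.787: |R|=0.87661 <1
  x=-0.736: |R|=0.84439 <1
  x=-0.535: |R|=0.77167 <1
  x=-0.468: |R|=0.76667 <1
  x=-1.458: |R|=1.81960 >1
  x=-1.441: |R|=1.78380 >1
  x=-1.093: |R|=1.18698 >1
Interval (-0.9333, 0).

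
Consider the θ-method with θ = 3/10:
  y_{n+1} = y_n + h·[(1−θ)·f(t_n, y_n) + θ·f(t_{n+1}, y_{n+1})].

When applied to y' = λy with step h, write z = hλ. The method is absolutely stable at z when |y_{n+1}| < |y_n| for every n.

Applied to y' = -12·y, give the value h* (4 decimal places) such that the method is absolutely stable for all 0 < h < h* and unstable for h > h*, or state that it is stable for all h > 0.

On y'=λy, z=hλ:
  y_{n+1} = y_n + z·[7/10·y_n + 3/10·y_{n+1}] ⇒ (1 − 3/10z)y_{n+1} = (1 + 7/10z)y_n
  Hence R(z) = (1 + 7/10z)/(1 − 3/10z).

Boundary: |R(x)|=1, x<0.
x=-0.35: |R|=0.6833
R=−1: 1+7/10x = −1+3/10x ⇒ -2/5x=2 ⇒ x=2/(-2/5)=-5.0000
Confirm numerically:
  x=-4.613: |R|=0.93506 <1
  x=-4.188: |R|=0.85605 <1
  x=-3.420: |R|=0.68806 <1
  x=-2.866: |R|=0.54103 <1
  x=-5.453: |R|=1.06874 >1
  x=-5.211: |R|=1.03293 >1
  x=-5.164: |R|=1.02573 >1
Stable set (-5.0000, 0).

(-5.0000,0); λ=-12 ⇒ h* = (5)/12 = 0.4167.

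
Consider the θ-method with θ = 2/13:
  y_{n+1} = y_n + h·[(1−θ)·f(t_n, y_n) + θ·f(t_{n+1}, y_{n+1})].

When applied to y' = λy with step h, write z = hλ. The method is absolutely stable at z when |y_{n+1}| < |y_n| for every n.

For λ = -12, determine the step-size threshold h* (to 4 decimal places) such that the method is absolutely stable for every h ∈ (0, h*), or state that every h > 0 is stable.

On y'=λy, z=hλ:
  y_{n+1} = y_n + z·[11/13·y_n + 2/13·y_{n+1}] ⇒ (1 − 2/13z)y_{n+1} = (1 + 11/13z)y_n
  ⇒ R(z) = (1 + 11/13z)/(1 − 2/13z).

Boundary: |R(x)|=1, x<0.
x=-1.59: |R|=0.2775
R=−1: 1+11/13x = −1+2/13x ⇒ -9/13x=2 ⇒ x=2/(-9/13)=-2.8889
Confirm numerically:
  x=-2.426: |R|=0.76664 <1
  x=-2.234: |R|=0.66258 <1
  x=-1.935: |R|=0.49111 <1
  x=-1.758: |R|=0.38375 <1
  x=-3.462: |R|=1.25888 >1
  x=-3.338: |R|=1.20543 >1
  x=-3.134: |R|=1.11449 >1
Stable set (-2.8889, 0).

(-2.8889,0); λ=-12 ⇒ h* = (26/9)/12 = 0.2407.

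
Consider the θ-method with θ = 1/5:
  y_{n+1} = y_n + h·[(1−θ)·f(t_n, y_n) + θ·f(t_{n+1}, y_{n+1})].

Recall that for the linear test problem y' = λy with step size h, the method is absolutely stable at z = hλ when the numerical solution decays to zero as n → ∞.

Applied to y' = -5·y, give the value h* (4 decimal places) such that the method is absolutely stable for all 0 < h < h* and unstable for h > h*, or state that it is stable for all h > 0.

(-3.3333,0); λ=-5 ⇒ h* = (10/3)/5 = 0.6667.

With y'=λy (z=hλ):
  y_{n+1} = y_n + z·[4/5·y_n + 1/5·y_{n+1}] ⇒ (1 − 1/5z)y_{n+1} = (1 + 4/5z)y_n
  ⇒ R(z) = (1 + 4/5z)/(1 − 1/5z).

Solve |R(x)|<1 on ℝ⁻.
x=-1.39: |R|=0.0876
R=−1: 1+4/5x = −1+1/5x ⇒ -3/5x=2 ⇒ x=2/(-3/5)=-3.3333
Confirm numerically:
  x=-1.997: |R|=0.42704 <1
  x=-1.456: |R|=0.12763 <1
  x=-1.450: |R|=0.12403 <1
  x=-3.903: |R|=1.19196 >1
  x=-3.794: |R|=1.15715 >1
  x=-3.379: |R|=1.01635 >1
So |R|<1 on (-3.3333, 0).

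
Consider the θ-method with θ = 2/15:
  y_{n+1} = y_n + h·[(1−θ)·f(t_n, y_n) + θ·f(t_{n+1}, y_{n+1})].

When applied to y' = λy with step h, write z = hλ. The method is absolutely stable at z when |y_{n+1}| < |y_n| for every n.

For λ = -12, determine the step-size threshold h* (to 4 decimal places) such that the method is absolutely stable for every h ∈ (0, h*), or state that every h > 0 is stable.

Set f=λy, z=hλ:
  y_{n+1} = y_n + z·[13/15·y_n + 2/15·y_{n+1}] ⇒ (1 − 2/15z)y_{n+1} = (1 + 13/15z)y_n
  ⇒ R(z) = (1 + 13/15z)/(1 − 2/15z).

Solve |R(x)|<1 on ℝ⁻.
x=-1.25: |R|=0.0714
R=−1: 1+13/15x = −1+2/15x ⇒ -11/15x=2 ⇒ x=2/(-11/15)=-2.7273
Confirm numerically:
  x=-2.312: |R|=0.76722 <1
  x=-2.108: |R|=0.64550 <1
  x=-1.817: |R|=0.46265 <1
  x=-1.539: |R|=0.27697 <1
  x=-3.252: |R|=1.26842 >1
  x=-2.818: |R|=1.04836 >1
Stable set (-2.7273, 0).

(-2.7273,0); λ=-12 ⇒ h* = (30/11)/12 = 0.2273.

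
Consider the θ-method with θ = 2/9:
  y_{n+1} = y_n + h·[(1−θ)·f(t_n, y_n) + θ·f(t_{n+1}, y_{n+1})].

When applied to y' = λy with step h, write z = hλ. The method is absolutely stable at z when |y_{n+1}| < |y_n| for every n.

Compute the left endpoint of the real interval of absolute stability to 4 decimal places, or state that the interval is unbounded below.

left endpoint -3.6000.

On y'=λy, z=hλ:
  y_{n+1} = y_n + z·[7/9·y_n + 2/9·y_{n+1}] ⇒ (1 − 2/9z)y_{n+1} = (1 + 7/9z)y_n
  Hence R(z) = (1 + 7/9z)/(1 − 2/9z).

Solve |R(x)|<1 on ℝ⁻.
x=-1.31: |R|=0.0146
R=−1: 1+7/9x = −1+2/9x ⇒ -5/9x=2 ⇒ x=2/(-5/9)=-3.6000
Confirm numerically:
  x=-2.653: |R|=0.66902 <1
  x=-2.403: |R|=0.56649 <1
  x=-2.284: |R|=0.51504 <1
  x=-1.480: |R|=0.11371 <1
  x=-4.172: |R|=1.16490 >1
  x=-4.166: |R|=1.16328 >1
  x=-3.806: |R|=1.06200 >1
Stable set (-3.6000, 0).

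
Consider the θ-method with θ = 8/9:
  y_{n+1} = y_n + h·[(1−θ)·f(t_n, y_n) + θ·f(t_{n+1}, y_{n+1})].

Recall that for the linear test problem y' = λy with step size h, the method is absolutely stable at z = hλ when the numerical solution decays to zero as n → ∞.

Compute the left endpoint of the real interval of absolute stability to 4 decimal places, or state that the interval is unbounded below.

interval (−∞, 0).

Set f=λy, z=hλ:
  y_{n+1} = y_n + z·[1/9·y_n + 8/9·y_{n+1}] ⇒ (1 − 8/9z)y_{n+1} = (1 + 1/9z)y_n
  ⇒ R(z) = (1 + 1/9z)/(1 − 8/9z).

Need |R(x)|<1, x<0.
x=-1.51: |R|=0.3553
x=-2: |R|=0.2800
x=-10: |R|=0.0112
x=-100: |R|=0.1125
θ=8/9≥1/2 ⇒ |1+1/9x|<|1−8/9x| ∀x<0 ⇒ unbounded interval.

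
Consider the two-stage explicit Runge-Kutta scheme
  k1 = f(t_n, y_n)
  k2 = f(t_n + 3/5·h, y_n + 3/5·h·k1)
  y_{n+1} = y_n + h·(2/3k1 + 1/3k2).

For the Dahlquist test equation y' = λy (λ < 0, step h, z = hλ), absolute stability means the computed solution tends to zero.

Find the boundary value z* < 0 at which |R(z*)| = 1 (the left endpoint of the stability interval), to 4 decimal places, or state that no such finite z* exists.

z* = -5.0000.

Test eqn y'=λy, z=hλ:
  k1=λy_n ⇒ h·k1=z·y_n;  k2=λ(1+3/5z)y_n ⇒ h·k2=z(1+3/5z)y_n
  y_{n+1}/y_n = 1 + 2/3z + 1/3z(1+3/5z) = 1 + z + 1/5z²
  ⇒ R(z) = 1 + z + 1/5z².

Find x<0 with |R(x)|<1.
x=-1.27: |R|=0.0526
R=1: x+1/5x²=0 ⇒ x=−5=-5.0000; min R=1−1/(4·1/5)=-0.2500>−1
Confirm numerically:
  x=-3.661: |R|=0.01958 <1
  x=-3.650: |R|=0.01450 <1
  x=-2.859: |R|=0.22422 <1
  x=-5.591: |R|=1.66086 >1
  x=-5.529: |R|=1.58497 >1
  x=-5.286: |R|=1.30236 >1
Interval (-5.0000, 0).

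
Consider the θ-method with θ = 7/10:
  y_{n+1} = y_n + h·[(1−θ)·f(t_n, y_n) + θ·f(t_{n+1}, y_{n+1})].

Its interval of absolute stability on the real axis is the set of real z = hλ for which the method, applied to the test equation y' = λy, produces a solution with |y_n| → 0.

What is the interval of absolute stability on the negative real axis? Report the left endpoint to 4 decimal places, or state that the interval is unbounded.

Test eqn y'=λy, z=hλ:
  y_{n+1} = y_n + z·[3/10·y_n + 7/10·y_{n+1}] ⇒ (1 − 7/10z)y_{n+1} = (1 + 3/10z)y_n
  ⇒ R(z) = (1 + 3/10z)/(1 − 7/10z).

Solve |R(x)|<1 on ℝ⁻.
x=-0.68: |R|=0.5393
x=-2: |R|=0.1667
x=-10: |R|=0.2500
x=-100: |R|=0.4085
θ=7/10≥1/2 ⇒ |1+3/10x|<|1−7/10x| ∀x<0 ⇒ interval (−∞,0).

(−∞, 0) — no finite endpoint.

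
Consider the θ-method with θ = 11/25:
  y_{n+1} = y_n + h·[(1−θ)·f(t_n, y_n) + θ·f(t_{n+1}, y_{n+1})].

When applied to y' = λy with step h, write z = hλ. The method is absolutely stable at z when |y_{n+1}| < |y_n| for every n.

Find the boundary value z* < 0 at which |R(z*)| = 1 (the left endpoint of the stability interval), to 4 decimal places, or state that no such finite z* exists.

With y'=λy (z=hλ):
  y_{n+1} = y_n + z·[14/25·y_n + 11/25·y_{n+1}] ⇒ (1 − 11/25z)y_{n+1} = (1 + 14/25z)y_n
  Hence R(z) = (1 + 14/25z)/(1 − 11/25z).

Need |R(x)|<1, x<0.
x=-0.32: |R|=0.7195
R=−1: 1+14/25x = −1+11/25x ⇒ -3/25x=2 ⇒ x=2/(-3/25)=-16.6667
Confirm numerically:
  x=-15.162: |R|=0.97646 <1
  x=-14.661: |R|=0.96770 <1
  x=-9.119: |R|=0.81930 <1
  x=-7.530: |R|=0.74580 <1
  x=-17.089: |R|=1.00595 >1
  x=-17.003: |R|=1.00476 >1
Interval (-16.6667, 0).

z* = -16.6667.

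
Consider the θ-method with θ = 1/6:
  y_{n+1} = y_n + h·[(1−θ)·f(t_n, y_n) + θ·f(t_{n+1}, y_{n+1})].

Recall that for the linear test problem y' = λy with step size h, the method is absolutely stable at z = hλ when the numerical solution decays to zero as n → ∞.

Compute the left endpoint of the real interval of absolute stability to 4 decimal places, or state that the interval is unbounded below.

z* = -3.0000.

Set f=λy, z=hλ:
  y_{n+1} = y_n + z·[5/6·y_n + 1/6·y_{n+1}] ⇒ (1 − 1/6z)y_{n+1} = (1 + 5/6z)y_n
  so R(z) = (1 + 5/6z)/(1 − 1/6z).

Need |R(x)|<1, x<0.
x=-0.65: |R|=0.4135
R=−1: 1+5/6x = −1+1/6x ⇒ -2/3x=2 ⇒ x=2/(-2/3)=-3.0000
Confirm numerically:
  x=-2.829: |R|=0.92253 <1
  x=-2.706: |R|=0.86492 <1
  x=-1.983: |R|=0.49042 <1
  x=-3.526: |R|=1.22087 >1
  x=-3.307: |R|=1.13194 >1
Interval (-3.0000, 0).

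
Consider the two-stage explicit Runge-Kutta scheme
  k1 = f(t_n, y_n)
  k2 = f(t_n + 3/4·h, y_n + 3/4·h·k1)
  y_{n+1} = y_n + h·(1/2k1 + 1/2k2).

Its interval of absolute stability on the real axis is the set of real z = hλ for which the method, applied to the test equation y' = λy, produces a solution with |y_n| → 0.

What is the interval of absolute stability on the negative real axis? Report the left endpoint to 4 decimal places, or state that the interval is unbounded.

z∈(-2.6667,0).

With y'=λy (z=hλ):
  k1=λy_n ⇒ h·k1=z·y_n;  k2=λ(1+3/4z)y_n ⇒ h·k2=z(1+3/4z)y_n
  y_{n+1}/y_n = 1 + 1/2z + 1/2z(1+3/4z) = 1 + z + 3/8z²
  Hence R(z) = 1 + z + 3/8z².

Find x<0 with |R(x)|<1.
x=-1.76: |R|=0.4016
R=1: x+3/8x²=0 ⇒ x=−8/3=-2.6667; min R=1−1/(4·3/8)=0.3333>−1
Confirm numerically:
  x=-2.131: |R|=0.57194 <1
  x=-1.923: |R|=0.46372 <1
  x=-1.632: |R|=0.36678 <1
  x=-1.165: |R|=0.34396 <1
  x=-3.233: |R|=1.68661 >1
  x=-2.968: |R|=1.33538 >1
  x=-2.769: |R|=1.10626 >1
So |R|<1 on (-2.6667, 0).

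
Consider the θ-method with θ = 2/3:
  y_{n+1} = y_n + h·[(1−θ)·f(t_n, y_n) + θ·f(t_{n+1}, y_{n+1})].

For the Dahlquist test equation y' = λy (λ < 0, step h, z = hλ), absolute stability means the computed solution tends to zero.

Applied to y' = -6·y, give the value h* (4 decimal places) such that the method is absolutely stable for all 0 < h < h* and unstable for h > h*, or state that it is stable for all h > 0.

interval (−∞, 0). Any h>0 works for λ=-6.

Set f=λy, z=hλ:
  y_{n+1} = y_n + z·[1/3·y_n + 2/3·y_{n+1}] ⇒ (1 − 2/3z)y_{n+1} = (1 + 1/3z)y_n
  so R(z) = (1 + 1/3z)/(1 − 2/3z).

Need |R(x)|<1, x<0.
x=-1.79: |R|=0.1839
x=-2: |R|=0.1429
x=-10: |R|=0.3043
x=-100: |R|=0.4778
θ=2/3≥1/2 ⇒ |1+1/3x|<|1−2/3x| ∀x<0 ⇒ unbounded interval.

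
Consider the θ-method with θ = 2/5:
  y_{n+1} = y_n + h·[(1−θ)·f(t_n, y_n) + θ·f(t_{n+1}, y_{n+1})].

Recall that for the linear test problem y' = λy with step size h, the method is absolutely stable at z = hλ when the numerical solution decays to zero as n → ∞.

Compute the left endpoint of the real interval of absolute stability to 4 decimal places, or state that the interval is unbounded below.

Test eqn y'=λy, z=hλ:
  y_{n+1} = y_n + z·[3/5·y_n + 2/5·y_{n+1}] ⇒ (1 − 2/5z)y_{n+1} = (1 + 3/5z)y_n
  R(z) = (1 + 3/5z)/(1 − 2/5z).

Find x<0 with |R(x)|<1.
x=-0.42: |R|=0.6404
R=−1: 1+3/5x = −1+2/5x ⇒ -1/5x=2 ⇒ x=2/(-1/5)=-10.0000
Confirm numerically:
  x=-7.417: |R|=0.86977 <1
  x=-6.654: |R|=0.81724 <1
  x=-6.059: |R|=0.76977 <1
  x=-10.568: |R|=1.02173 >1
  x=-10.277: |R|=1.01084 >1
  x=-10.071: |R|=1.00282 >1
So |R|<1 on (-10.0000, 0).

left endpoint -10.0000.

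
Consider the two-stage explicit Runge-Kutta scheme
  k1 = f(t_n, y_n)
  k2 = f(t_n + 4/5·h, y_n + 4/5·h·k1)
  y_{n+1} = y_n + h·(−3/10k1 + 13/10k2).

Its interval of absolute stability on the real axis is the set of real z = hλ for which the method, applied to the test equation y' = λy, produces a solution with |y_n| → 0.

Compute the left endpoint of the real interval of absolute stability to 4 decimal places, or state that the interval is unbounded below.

On y'=λy, z=hλ:
  k1=λy_n ⇒ h·k1=z·y_n;  k2=λ(1+4/5z)y_n ⇒ h·k2=z(1+4/5z)y_n
  y_{n+1}/y_n = 1 − 3/10z + 13/10z(1+4/5z) = 1 + z + 26/25z²
  Hence R(z) = 1 + z + 26/25z².

Find x<0 with |R(x)|<1.
x=-1.78: |R|=2.5151
R=1: x+26/25x²=0 ⇒ x=−25/26=-0.9615; min R=1−1/(4·26/25)=0.7596>−1
Confirm numerically:
  x=-0.899: |R|=0.94153 <1
  x=-0.827: |R|=0.88429 <1
  x=-0.677: |R|=0.79966 <1
  x=-0.518: |R|=0.76106 <1
  x=-1.396: |R|=1.63077 >1
  x=-1.321: |R|=1.49384 >1
  x=-1.098: |R|=1.15583 >1
So |R|<1 on (-0.9615, 0).

z* = -0.9615.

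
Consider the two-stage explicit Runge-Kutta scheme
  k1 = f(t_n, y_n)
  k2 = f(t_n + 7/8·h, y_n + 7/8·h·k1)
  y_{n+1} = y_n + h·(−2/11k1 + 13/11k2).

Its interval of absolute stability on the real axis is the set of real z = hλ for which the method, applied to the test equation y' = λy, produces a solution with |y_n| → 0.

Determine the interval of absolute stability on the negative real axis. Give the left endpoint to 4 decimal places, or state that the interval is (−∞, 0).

Test eqn y'=λy, z=hλ:
  k1=λy_n ⇒ h·k1=z·y_n;  k2=λ(1+7/8z)y_n ⇒ h·k2=z(1+7/8z)y_n
  y_{n+1}/y_n = 1 − 2/11z + 13/11z(1+7/8z) = 1 + z + 91/88z²
  Hence R(z) = 1 + z + 91/88z².

Need |R(x)|<1, x<0.
x=-0.6: |R|=0.7723
R=1: x+91/88x²=0 ⇒ x=−88/91=-0.9670; min R=1−1/(4·91/88)=0.7582>−1
Confirm numerically:
  x=-0.838: |R|=0.88818 <1
  x=-0.812: |R|=0.86982 <1
  x=-0.458: |R|=0.75892 <1
  x=-0.387: |R|=0.76787 <1
  x=-1.425: |R|=1.67485 >1
  x=-1.182: |R|=1.26275 >1
Interval (-0.9670, 0).

(-0.9670, 0).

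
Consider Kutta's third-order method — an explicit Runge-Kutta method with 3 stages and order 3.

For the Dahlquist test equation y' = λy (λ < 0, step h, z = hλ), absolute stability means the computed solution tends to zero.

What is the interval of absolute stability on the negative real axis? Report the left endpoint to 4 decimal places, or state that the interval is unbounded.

z∈(-2.5127,0).

With y'=λy (z=hλ):
  order 3, 3-stage ⇒ R(z)=1+z+z^2/2+z^3/6
  (e.g. R(-1.1)=0.28317, |R|=0.28317)

Need |R(x)|<1, x<0.
x=-1.1: |R|=0.2832
|R(-2.88)|=1.7141 |R(-1.96)|=0.2941 |R(-1.73)|=0.0965
Bisect:
  x_lo=-2.8384 |R|=1.6213  x_hi=-0.1176 |R|=0.8890
  mid=-1.47799 |R|=0.07614 →hi
  mid=-2.15818 |R|=0.50468 →hi
  mid=-2.49828 |R|=0.97637 →hi
  mid=-2.66832 |R|=1.27474 →lo
  mid=-2.58330 |R|=1.11983 →lo
  mid=-2.54079 |R|=1.04670 →lo
  mid=-2.51953 |R|=1.01119 →lo
  mid=-2.50890 |R|=0.99369 →hi
  mid=-2.51422 |R|=1.00242 →lo
  mid=-2.51156 |R|=0.99805 →hi
  ...
  [-2.51289,-2.51272] ⇒ x*=-2.5127
Stable set (-2.5127, 0).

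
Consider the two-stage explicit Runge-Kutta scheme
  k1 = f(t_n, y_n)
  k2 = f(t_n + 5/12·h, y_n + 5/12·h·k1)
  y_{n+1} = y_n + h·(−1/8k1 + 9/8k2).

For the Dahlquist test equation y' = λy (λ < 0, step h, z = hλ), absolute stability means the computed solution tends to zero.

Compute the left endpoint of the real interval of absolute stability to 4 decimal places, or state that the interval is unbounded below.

Set f=λy, z=hλ:
  k1=λy_n ⇒ h·k1=z·y_n;  k2=λ(1+5/12z)y_n ⇒ h·k2=z(1+5/12z)y_n
  y_{n+1}/y_n = 1 − 1/8z + 9/8z(1+5/12z) = 1 + z + 15/32z²
  so R(z) = 1 + z + 15/32z².

Find x<0 with |R(x)|<1.
x=-0.51: |R|=0.6119
R=1: x+15/32x²=0 ⇒ x=−32/15=-2.1333; min R=1−1/(4·15/32)=0.4667>−1
Confirm numerically:
  x=-1.827: |R|=0.73765 <1
  x=-1.614: |R|=0.60709 <1
  x=-1.139: |R|=0.46912 <1
  x=-0.882: |R|=0.48265 <1
  x=-2.728: |R|=1.76043 >1
  x=-2.310: |R|=1.19130 >1
Interval (-2.1333, 0).

z* = -2.1333.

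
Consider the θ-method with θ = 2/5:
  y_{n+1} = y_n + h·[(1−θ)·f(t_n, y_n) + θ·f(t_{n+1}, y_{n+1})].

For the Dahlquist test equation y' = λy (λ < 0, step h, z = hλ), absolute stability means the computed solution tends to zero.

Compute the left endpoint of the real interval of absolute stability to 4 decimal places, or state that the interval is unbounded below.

On y'=λy, z=hλ:
  y_{n+1} = y_n + z·[3/5·y_n + 2/5·y_{n+1}] ⇒ (1 − 2/5z)y_{n+1} = (1 + 3/5z)y_n
  so R(z) = (1 + 3/5z)/(1 − 2/5z).

Solve |R(x)|<1 on ℝ⁻.
x=-0.74: |R|=0.4290
R=−1: 1+3/5x = −1+2/5x ⇒ -1/5x=2 ⇒ x=2/(-1/5)=-10.0000
Confirm numerically:
  x=-4.654: |R|=0.62636 <1
  x=-4.479: |R|=0.60446 <1
  x=-4.390: |R|=0.59289 <1
  x=-4.307: |R|=0.58183 <1
  x=-10.394: |R|=1.01528 >1
  x=-10.382: |R|=1.01483 >1
  x=-10.040: |R|=1.00159 >1
So |R|<1 on (-10.0000, 0).

left endpoint -10.0000.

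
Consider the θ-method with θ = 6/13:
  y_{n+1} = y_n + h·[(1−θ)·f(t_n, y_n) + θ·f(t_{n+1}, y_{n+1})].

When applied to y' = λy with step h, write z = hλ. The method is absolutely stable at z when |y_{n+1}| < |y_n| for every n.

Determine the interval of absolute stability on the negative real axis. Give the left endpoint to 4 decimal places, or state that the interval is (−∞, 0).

On y'=λy, z=hλ:
  y_{n+1} = y_n + z·[7/13·y_n + 6/13·y_{n+1}] ⇒ (1 − 6/13z)y_{n+1} = (1 + 7/13z)y_n
  ⇒ R(z) = (1 + 7/13z)/(1 − 6/13z).

Find x<0 with |R(x)|<1.
x=-1.35: |R|=0.1682
R=−1: 1+7/13x = −1+6/13x ⇒ -1/13x=2 ⇒ x=2/(-1/13)=-26.0000
Confirm numerically:
  x=-24.332: |R|=0.98951 <1
  x=-20.550: |R|=0.96001 <1
  x=-13.267: |R|=0.86250 <1
  x=-12.237: |R|=0.84075 <1
  x=-26.293: |R|=1.00172 >1
  x=-26.080: |R|=1.00047 >1
Stable set (-26.0000, 0).

z∈(-26.0000,0).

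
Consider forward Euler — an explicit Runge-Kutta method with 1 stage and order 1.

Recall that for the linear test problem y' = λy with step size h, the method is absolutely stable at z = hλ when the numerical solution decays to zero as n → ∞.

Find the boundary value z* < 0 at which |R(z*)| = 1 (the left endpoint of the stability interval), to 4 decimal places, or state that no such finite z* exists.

left endpoint -2.0000.

Test eqn y'=λy, z=hλ:
  order 1, 1-stage ⇒ R(z)=1+z
  (e.g. R(-0.61)=0.39000, |R|=0.39000)

Boundary: |R(x)|=1, x<0.
x=-0.61: |R|=0.3900
|R(-1.99)|=0.9900 |R(-1.38)|=0.3800 |R(-1.19)|=0.1900
Bisect:
  x_lo=-2.8979 |R|=1.8979  x_hi=-0.3422 |R|=0.6578
  mid=-1.62006 |R|=0.62006 →hi
  mid=-2.25898 |R|=1.25898 →lo
  mid=-1.93952 |R|=0.93952 →hi
  mid=-2.09925 |R|=1.09925 →lo
  mid=-2.01939 |R|=1.01939 →lo
  mid=-1.97945 |R|=0.97945 →hi
  mid=-1.99942 |R|=0.99942 →hi
  mid=-2.00940 |R|=1.00940 →lo
  mid=-2.00441 |R|=1.00441 →lo
  ...
  [-2.00004,-1.99989] ⇒ x*=-2.0000
Interval (-2.0000, 0).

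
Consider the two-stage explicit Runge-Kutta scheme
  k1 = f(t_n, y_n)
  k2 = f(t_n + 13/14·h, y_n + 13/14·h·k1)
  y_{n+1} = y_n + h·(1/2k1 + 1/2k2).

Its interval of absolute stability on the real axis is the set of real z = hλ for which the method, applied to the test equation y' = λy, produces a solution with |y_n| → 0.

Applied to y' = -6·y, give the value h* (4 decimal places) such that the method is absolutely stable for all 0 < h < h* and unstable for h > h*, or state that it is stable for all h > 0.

Test eqn y'=λy, z=hλ:
  k1=λy_n ⇒ h·k1=z·y_n;  k2=λ(1+13/14z)y_n ⇒ h·k2=z(1+13/14z)y_n
  y_{n+1}/y_n = 1 + 1/2z + 1/2z(1+13/14z) = 1 + z + 13/28z²
  ⇒ R(z) = 1 + z + 13/28z².

Find x<0 with |R(x)|<1.
x=-1.13: |R|=0.4628
R=1: x+13/28x²=0 ⇒ x=−28/13=-2.1538; min R=1−1/(4·13/28)=0.4615>−1
Confirm numerically:
  x=-1.868: |R|=0.75209 <1
  x=-1.222: |R|=0.47131 <1
  x=-1.100: |R|=0.46179 <1
  x=-2.653: |R|=1.61483 >1
  x=-2.263: |R|=1.11469 >1
Stable set (-2.1538, 0).

(-2.1538,0); λ=-6 ⇒ h* = (28/13)/6 = 0.3590.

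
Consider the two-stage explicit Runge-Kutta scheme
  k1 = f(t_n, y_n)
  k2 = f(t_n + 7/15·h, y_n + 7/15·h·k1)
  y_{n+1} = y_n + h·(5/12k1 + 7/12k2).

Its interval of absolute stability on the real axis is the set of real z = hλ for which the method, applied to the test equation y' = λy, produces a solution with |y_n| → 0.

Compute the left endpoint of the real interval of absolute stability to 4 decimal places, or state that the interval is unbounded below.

z* = -3.6735.

On y'=λy, z=hλ:
  k1=λy_n ⇒ h·k1=z·y_n;  k2=λ(1+7/15z)y_n ⇒ h·k2=z(1+7/15z)y_n
  y_{n+1}/y_n = 1 + 5/12z + 7/12z(1+7/15z) = 1 + z + 49/180z²
  so R(z) = 1 + z + 49/180z².

Need |R(x)|<1, x<0.
x=-1.28: |R|=0.1660
R=1: x+49/180x²=0 ⇒ x=−180/49=-3.6735; min R=1−1/(4·49/180)=0.0816>−1
Confirm numerically:
  x=-2.961: |R|=0.42571 <1
  x=-2.633: |R|=0.25423 <1
  x=-2.263: |R|=0.13110 <1
  x=-1.941: |R|=0.08459 <1
  x=-3.944: |R|=1.29045 >1
  x=-3.907: |R|=1.24838 >1
Interval (-3.6735, 0).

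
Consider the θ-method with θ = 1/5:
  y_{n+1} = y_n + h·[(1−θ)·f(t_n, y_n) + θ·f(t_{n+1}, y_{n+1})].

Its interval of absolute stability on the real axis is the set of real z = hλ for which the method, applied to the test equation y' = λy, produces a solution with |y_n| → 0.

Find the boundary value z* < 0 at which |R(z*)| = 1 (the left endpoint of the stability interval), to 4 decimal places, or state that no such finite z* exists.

z* = -3.3333.

On y'=λy, z=hλ:
  y_{n+1} = y_n + z·[4/5·y_n + 1/5·y_{n+1}] ⇒ (1 − 1/5z)y_{n+1} = (1 + 4/5z)y_n
  Hence R(z) = (1 + 4/5z)/(1 − 1/5z).

Solve |R(x)|<1 on ℝ⁻.
x=-0.8: |R|=0.3103
R=−1: 1+4/5x = −1+1/5x ⇒ -3/5x=2 ⇒ x=2/(-3/5)=-3.3333
Confirm numerically:
  x=-2.941: |R|=0.85178 <1
  x=-2.733: |R|=0.76710 <1
  x=-2.717: |R|=0.76040 <1
  x=-1.400: |R|=0.09375 <1
  x=-3.702: |R|=1.12710 >1
  x=-3.363: |R|=1.01064 >1
Stable set (-3.3333, 0).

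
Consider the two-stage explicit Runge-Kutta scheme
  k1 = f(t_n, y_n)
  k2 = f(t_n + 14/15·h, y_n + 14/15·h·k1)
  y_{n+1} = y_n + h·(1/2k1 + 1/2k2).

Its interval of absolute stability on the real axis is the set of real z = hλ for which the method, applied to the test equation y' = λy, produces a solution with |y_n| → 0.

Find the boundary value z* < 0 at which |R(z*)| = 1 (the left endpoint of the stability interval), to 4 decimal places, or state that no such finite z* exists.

left endpoint -2.1429.

On y'=λy, z=hλ:
  k1=λy_n ⇒ h·k1=z·y_n;  k2=λ(1+14/15z)y_n ⇒ h·k2=z(1+14/15z)y_n
  y_{n+1}/y_n = 1 + 1/2z + 1/2z(1+14/15z) = 1 + z + 7/15z²
  ⇒ R(z) = 1 + z + 7/15z².

Solve |R(x)|<1 on ℝ⁻.
x=-1.5: |R|=0.5500
R=1: x+7/15x²=0 ⇒ x=−15/7=-2.1429; min R=1−1/(4·7/15)=0.4643>−1
Confirm numerically:
  x=-2.116: |R|=0.97348 <1
  x=-2.013: |R|=0.87801 <1
  x=-1.027: |R|=0.46521 <1
  x=-2.607: |R|=1.56468 >1
  x=-2.538: |R|=1.46801 >1
  x=-2.423: |R|=1.31677 >1
Interval (-2.1429, 0).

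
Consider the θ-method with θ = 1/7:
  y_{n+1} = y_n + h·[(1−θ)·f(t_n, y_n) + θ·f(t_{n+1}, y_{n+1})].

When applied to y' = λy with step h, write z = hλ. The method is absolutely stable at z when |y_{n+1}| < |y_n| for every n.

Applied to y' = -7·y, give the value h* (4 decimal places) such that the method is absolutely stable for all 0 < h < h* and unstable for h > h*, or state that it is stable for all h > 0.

(-2.8000,0); λ=-7 ⇒ h* = (14/5)/7 = 0.4000.

With y'=λy (z=hλ):
  y_{n+1} = y_n + z·[6/7·y_n + 1/7·y_{n+1}] ⇒ (1 − 1/7z)y_{n+1} = (1 + 6/7z)y_n
  so R(z) = (1 + 6/7z)/(1 − 1/7z).

Boundary: |R(x)|=1, x<0.
x=-0.8: |R|=0.2821
R=−1: 1+6/7x = −1+1/7x ⇒ -5/7x=2 ⇒ x=2/(-5/7)=-2.8000
Confirm numerically:
  x=-2.007: |R|=0.55979 <1
  x=-1.737: |R|=0.39167 <1
  x=-1.462: |R|=0.20941 <1
  x=-3.351: |R|=1.26616 >1
  x=-3.249: |R|=1.21905 >1
So |R|<1 on (-2.8000, 0).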